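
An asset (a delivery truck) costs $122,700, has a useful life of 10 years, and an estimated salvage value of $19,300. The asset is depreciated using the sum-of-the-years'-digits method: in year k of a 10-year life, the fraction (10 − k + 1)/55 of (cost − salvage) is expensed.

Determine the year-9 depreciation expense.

$3,760

Depreciable base = $122,700 − $19,300 = $103,400.
Sum of the years' digits = 10+9+8+7+6+5+4+3+2+1 = 55.
Year 1: $103,400 × 10/55 = $18,800. Book value $103,900.
Year 2: $103,400 × 9/55 = $16,920. Book value $86,980.
Year 3: $103,400 × 8/55 = $15,040. Book value $71,940.
Year 4: $103,400 × 7/55 = $13,160. Book value $58,780.
Year 5: $103,400 × 6/55 = $11,280. Book value $47,500.
Year 6: $103,400 × 5/55 = $9,400. Book value $38,100.
Year 7: $103,400 × 4/55 = $7,520. Book value $30,580.
Year 8: $103,400 × 3/55 = $5,640. Book value $24,940.
Year 9: $103,400 × 2/55 = $3,760. Book value $21,180.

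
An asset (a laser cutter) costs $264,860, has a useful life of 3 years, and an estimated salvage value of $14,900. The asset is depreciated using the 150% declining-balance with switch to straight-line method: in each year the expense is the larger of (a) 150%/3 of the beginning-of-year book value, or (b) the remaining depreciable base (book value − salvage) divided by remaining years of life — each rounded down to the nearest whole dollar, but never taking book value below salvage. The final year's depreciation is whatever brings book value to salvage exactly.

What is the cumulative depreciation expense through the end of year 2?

$198,645

Depreciable base = $264,860 − $14,900 = $249,960.
Year 1: DB = ⌊$264,860 × 150%/3⌋ = $132,430; SL = ⌊$249,960/3⌋ = $83,320 → take DB $132,430. Book value $132,430.
Year 2: DB = ⌊$132,430 × 150%/3⌋ = $66,215; SL = ⌊$117,530/2⌋ = $58,765 → take DB $66,215. Book value $66,215.
Accumulated through year 2 = $264,860 − $66,215 = $198,645.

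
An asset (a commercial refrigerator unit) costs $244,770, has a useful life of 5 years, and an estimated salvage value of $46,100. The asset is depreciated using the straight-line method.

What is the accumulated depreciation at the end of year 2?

$79,468

Depreciable base = $244,770 − $46,100 = $198,670.
Annual expense = $198,670 / 5 = $39,734.
End of year 1: book value $205,036.
End of year 2: book value $165,302.
Accumulated through year 2 = $244,770 − $165,302 = $79,468.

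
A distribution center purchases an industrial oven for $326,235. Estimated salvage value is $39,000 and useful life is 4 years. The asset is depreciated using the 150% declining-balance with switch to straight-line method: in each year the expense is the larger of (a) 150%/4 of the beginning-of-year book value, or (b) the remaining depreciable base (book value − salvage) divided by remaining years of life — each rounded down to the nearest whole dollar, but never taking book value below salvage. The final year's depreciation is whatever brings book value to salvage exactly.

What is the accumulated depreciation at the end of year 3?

$246,587

Depreciable base = $326,235 − $39,000 = $287,235.
Year 1: DB = ⌊$326,235 × 150%/4⌋ = $122,338; SL = ⌊$287,235/4⌋ = $71,808 → take DB $122,338. Book value $203,897.
Year 2: DB = ⌊$203,897 × 150%/4⌋ = $76,461; SL = ⌊$164,897/3⌋ = $54,965 → take DB $76,461. Book value $127,436.
Year 3: DB = ⌊$127,436 × 150%/4⌋ = $47,788; SL = ⌊$88,436/2⌋ = $44,218 → take DB $47,788. Book value $79,648.
Accumulated through year 3 = $326,235 − $79,648 = $246,587.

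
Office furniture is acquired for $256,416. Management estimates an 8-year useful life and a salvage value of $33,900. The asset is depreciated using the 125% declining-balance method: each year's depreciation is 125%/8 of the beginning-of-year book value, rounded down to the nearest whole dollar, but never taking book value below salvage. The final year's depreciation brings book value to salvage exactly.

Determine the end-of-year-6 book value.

Depreciable base = $256,416 − $33,900 = $222,516.
Year 1: ⌊$256,416 × 125%/8⌋ = $40,065. Book value $216,351.
Year 2: ⌊$216,351 × 125%/8⌋ = $33,804. Book value $182,547.
Year 3: ⌊$182,547 × 125%/8⌋ = $28,522. Book value $154,025.
Year 4: ⌊$154,025 × 125%/8⌋ = $24,066. Book value $129,959.
Year 5: ⌊$129,959 × 125%/8⌋ = $20,306. Book value $109,653.
Year 6: ⌊$109,653 × 125%/8⌋ = $17,133. Book value $92,520.

$92,520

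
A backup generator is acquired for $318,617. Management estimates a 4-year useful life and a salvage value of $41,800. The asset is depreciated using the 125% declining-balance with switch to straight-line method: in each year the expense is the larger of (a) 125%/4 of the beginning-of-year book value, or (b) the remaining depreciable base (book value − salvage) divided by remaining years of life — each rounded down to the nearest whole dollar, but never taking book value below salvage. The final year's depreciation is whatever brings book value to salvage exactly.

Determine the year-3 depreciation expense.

Depreciable base = $318,617 − $41,800 = $276,817.
Year 1: DB = ⌊$318,617 × 125%/4⌋ = $99,567; SL = ⌊$276,817/4⌋ = $69,204 → take DB $99,567. Book value $219,050.
Year 2: DB = ⌊$219,050 × 125%/4⌋ = $68,453; SL = ⌊$177,250/3⌋ = $59,083 → take DB $68,453. Book value $150,597.
Year 3: DB = ⌊$150,597 × 125%/4⌋ = $47,061; SL = ⌊$108,797/2⌋ = $54,398 → take SL $54,398. Book value $96,199.

$54,398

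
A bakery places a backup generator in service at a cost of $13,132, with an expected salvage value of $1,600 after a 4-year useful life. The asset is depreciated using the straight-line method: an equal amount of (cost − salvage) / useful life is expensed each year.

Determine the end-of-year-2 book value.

Depreciable base = $13,132 − $1,600 = $11,532.
Annual expense = $11,532 / 4 = $2,883.
End of year 1: book value $10,249.
End of year 2: book value $7,366.

$7,366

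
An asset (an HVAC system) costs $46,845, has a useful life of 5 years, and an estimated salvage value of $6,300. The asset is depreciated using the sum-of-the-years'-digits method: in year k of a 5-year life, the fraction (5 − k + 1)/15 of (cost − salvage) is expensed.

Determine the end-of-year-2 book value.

Depreciable base = $46,845 − $6,300 = $40,545.
Sum of the years' digits = 5+4+3+2+1 = 15.
Year 1: $40,545 × 5/15 = $13,515. Book value $33,330.
Year 2: $40,545 × 4/15 = $10,812. Book value $22,518.

$22,518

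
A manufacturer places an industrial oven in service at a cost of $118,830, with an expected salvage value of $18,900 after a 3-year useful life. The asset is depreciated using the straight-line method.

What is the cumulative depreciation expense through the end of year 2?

Depreciable base = $118,830 − $18,900 = $99,930.
Annual expense = $99,930 / 3 = $33,310.
End of year 1: book value $85,520.
End of year 2: book value $52,210.
Accumulated through year 2 = $118,830 − $52,210 = $66,620.

$66,620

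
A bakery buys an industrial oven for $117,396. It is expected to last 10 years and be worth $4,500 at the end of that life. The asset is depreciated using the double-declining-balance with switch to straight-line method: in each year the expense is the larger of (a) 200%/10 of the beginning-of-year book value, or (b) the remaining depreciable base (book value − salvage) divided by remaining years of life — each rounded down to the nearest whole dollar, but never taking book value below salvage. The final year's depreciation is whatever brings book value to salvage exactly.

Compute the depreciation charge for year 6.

Depreciable base = $117,396 − $4,500 = $112,896.
Year 1: DB = ⌊$117,396 × 200%/10⌋ = $23,479; SL = ⌊$112,896/10⌋ = $11,289 → take DB $23,479. Book value $93,917.
Year 2: DB = ⌊$93,917 × 200%/10⌋ = $18,783; SL = ⌊$89,417/9⌋ = $9,935 → take DB $18,783. Book value $75,134.
Year 3: DB = ⌊$75,134 × 200%/10⌋ = $15,026; SL = ⌊$70,634/8⌋ = $8,829 → take DB $15,026. Book value $60,108.
Year 4: DB = ⌊$60,108 × 200%/10⌋ = $12,021; SL = ⌊$55,608/7⌋ = $7,944 → take DB $12,021. Book value $48,087.
Year 5: DB = ⌊$48,087 × 200%/10⌋ = $9,617; SL = ⌊$43,587/6⌋ = $7,264 → take DB $9,617. Book value $38,470.
Year 6: DB = ⌊$38,470 × 200%/10⌋ = $7,694; SL = ⌊$33,970/5⌋ = $6,794 → take DB $7,694. Book value $30,776.

$7,694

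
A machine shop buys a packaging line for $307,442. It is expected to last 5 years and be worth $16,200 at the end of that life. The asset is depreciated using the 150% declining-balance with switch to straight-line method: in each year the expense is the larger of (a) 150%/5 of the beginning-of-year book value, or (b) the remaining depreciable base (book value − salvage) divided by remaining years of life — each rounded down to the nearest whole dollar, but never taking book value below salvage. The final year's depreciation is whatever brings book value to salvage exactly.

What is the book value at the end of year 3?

$105,453

Depreciable base = $307,442 − $16,200 = $291,242.
Year 1: DB = ⌊$307,442 × 150%/5⌋ = $92,232; SL = ⌊$291,242/5⌋ = $58,248 → take DB $92,232. Book value $215,210.
Year 2: DB = ⌊$215,210 × 150%/5⌋ = $64,563; SL = ⌊$199,010/4⌋ = $49,752 → take DB $64,563. Book value $150,647.
Year 3: DB = ⌊$150,647 × 150%/5⌋ = $45,194; SL = ⌊$134,447/3⌋ = $44,815 → take DB $45,194. Book value $105,453.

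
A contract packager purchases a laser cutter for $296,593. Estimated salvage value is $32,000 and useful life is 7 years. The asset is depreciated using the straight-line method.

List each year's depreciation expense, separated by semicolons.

Depreciable base = $296,593 − $32,000 = $264,593.
Annual expense = $264,593 / 7 = $37,799.
End of year 1: book value $258,794.
End of year 2: book value $220,995.
End of year 3: book value $183,196.
End of year 4: book value $145,397.
End of year 5: book value $107,598.
End of year 6: book value $69,799.
End of year 7: book value $32,000.

$37,799; $37,799; $37,799; $37,799; $37,799; $37,799; $37,799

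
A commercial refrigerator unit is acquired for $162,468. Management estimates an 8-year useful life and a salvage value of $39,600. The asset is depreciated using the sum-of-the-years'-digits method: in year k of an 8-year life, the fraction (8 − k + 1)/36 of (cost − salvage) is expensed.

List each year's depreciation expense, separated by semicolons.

$27,304; $23,891; $20,478; $17,065; $13,652; $10,239; $6,826; $3,413

Depreciable base = $162,468 − $39,600 = $122,868.
Sum of the years' digits = 8+7+6+5+4+3+2+1 = 36.
Year 1: $122,868 × 8/36 = $27,304. Book value $135,164.
Year 2: $122,868 × 7/36 = $23,891. Book value $111,273.
Year 3: $122,868 × 6/36 = $20,478. Book value $90,795.
Year 4: $122,868 × 5/36 = $17,065. Book value $73,730.
Year 5: $122,868 × 4/36 = $13,652. Book value $60,078.
Year 6: $122,868 × 3/36 = $10,239. Book value $49,839.
Year 7: $122,868 × 2/36 = $6,826. Book value $43,013.
Year 8: $122,868 × 1/36 = $3,413. Book value $39,600.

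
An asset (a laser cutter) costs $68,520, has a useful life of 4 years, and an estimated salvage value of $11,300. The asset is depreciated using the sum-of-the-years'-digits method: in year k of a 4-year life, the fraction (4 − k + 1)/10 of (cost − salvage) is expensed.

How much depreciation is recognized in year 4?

$5,722

Depreciable base = $68,520 − $11,300 = $57,220.
Sum of the years' digits = 4+3+2+1 = 10.
Year 1: $57,220 × 4/10 = $22,888. Book value $45,632.
Year 2: $57,220 × 3/10 = $17,166. Book value $28,466.
Year 3: $57,220 × 2/10 = $11,444. Book value $17,022.
Year 4: $57,220 × 1/10 = $5,722. Book value $11,300.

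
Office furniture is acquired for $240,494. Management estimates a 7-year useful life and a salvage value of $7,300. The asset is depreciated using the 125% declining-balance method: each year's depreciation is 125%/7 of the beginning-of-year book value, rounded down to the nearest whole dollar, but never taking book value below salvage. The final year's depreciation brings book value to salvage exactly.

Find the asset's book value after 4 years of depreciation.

$109,494

Depreciable base = $240,494 − $7,300 = $233,194.
Year 1: ⌊$240,494 × 125%/7⌋ = $42,945. Book value $197,549.
Year 2: ⌊$197,549 × 125%/7⌋ = $35,276. Book value $162,273.
Year 3: ⌊$162,273 × 125%/7⌋ = $28,977. Book value $133,296.
Year 4: ⌊$133,296 × 125%/7⌋ = $23,802. Book value $109,494.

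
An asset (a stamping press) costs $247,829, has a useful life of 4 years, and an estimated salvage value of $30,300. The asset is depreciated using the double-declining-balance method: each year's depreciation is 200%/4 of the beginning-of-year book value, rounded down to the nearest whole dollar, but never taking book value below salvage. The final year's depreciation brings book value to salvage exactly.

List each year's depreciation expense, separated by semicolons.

Depreciable base = $247,829 − $30,300 = $217,529.
Year 1: ⌊$247,829 × 200%/4⌋ = $123,914. Book value $123,915.
Year 2: ⌊$123,915 × 200%/4⌋ = $61,957. Book value $61,958.
Year 3: ⌊$61,958 × 200%/4⌋ = $30,979. Book value $30,979.
Year 4 (final): $30,979 − $30,300 = $679. Book value $30,300.

$123,914; $61,957; $30,979; $679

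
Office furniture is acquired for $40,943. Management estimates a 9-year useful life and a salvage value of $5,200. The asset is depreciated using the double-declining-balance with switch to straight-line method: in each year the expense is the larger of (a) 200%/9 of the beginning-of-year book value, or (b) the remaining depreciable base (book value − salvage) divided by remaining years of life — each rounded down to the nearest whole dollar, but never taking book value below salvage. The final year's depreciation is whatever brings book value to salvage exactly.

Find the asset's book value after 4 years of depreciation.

Depreciable base = $40,943 − $5,200 = $35,743.
Year 1: DB = ⌊$40,943 × 200%/9⌋ = $9,098; SL = ⌊$35,743/9⌋ = $3,971 → take DB $9,098. Book value $31,845.
Year 2: DB = ⌊$31,845 × 200%/9⌋ = $7,076; SL = ⌊$26,645/8⌋ = $3,330 → take DB $7,076. Book value $24,769.
Year 3: DB = ⌊$24,769 × 200%/9⌋ = $5,504; SL = ⌊$19,569/7⌋ = $2,795 → take DB $5,504. Book value $19,265.
Year 4: DB = ⌊$19,265 × 200%/9⌋ = $4,281; SL = ⌊$14,065/6⌋ = $2,344 → take DB $4,281. Book value $14,984.

$14,984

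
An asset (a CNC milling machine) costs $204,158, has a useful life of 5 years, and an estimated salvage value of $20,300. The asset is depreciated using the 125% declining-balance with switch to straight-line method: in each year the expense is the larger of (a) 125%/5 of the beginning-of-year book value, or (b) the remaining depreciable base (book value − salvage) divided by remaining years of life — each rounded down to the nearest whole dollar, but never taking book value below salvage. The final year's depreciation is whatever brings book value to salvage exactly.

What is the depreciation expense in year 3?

$31,513

Depreciable base = $204,158 − $20,300 = $183,858.
Year 1: DB = ⌊$204,158 × 125%/5⌋ = $51,039; SL = ⌊$183,858/5⌋ = $36,771 → take DB $51,039. Book value $153,119.
Year 2: DB = ⌊$153,119 × 125%/5⌋ = $38,279; SL = ⌊$132,819/4⌋ = $33,204 → take DB $38,279. Book value $114,840.
Year 3: DB = ⌊$114,840 × 125%/5⌋ = $28,710; SL = ⌊$94,540/3⌋ = $31,513 → take SL $31,513. Book value $83,327.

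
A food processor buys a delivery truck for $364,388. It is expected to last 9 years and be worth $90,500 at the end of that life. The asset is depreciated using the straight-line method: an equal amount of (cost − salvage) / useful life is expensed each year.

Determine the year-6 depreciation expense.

Depreciable base = $364,388 − $90,500 = $273,888.
Annual expense = $273,888 / 9 = $30,432.

$30,432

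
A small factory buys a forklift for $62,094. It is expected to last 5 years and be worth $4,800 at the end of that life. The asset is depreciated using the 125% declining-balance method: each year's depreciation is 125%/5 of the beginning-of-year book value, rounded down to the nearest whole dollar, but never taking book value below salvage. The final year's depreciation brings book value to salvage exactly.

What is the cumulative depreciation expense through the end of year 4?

Depreciable base = $62,094 − $4,800 = $57,294.
Year 1: ⌊$62,094 × 125%/5⌋ = $15,523. Book value $46,571.
Year 2: ⌊$46,571 × 125%/5⌋ = $11,642. Book value $34,929.
Year 3: ⌊$34,929 × 125%/5⌋ = $8,732. Book value $26,197.
Year 4: ⌊$26,197 × 125%/5⌋ = $6,549. Book value $19,648.
Accumulated through year 4 = $62,094 − $19,648 = $42,446.

$42,446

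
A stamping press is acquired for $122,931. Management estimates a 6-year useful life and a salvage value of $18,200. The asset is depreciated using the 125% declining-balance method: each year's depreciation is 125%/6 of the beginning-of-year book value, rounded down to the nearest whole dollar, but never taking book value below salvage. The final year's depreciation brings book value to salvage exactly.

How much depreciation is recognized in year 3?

Depreciable base = $122,931 − $18,200 = $104,731.
Year 1: ⌊$122,931 × 125%/6⌋ = $25,610. Book value $97,321.
Year 2: ⌊$97,321 × 125%/6⌋ = $20,275. Book value $77,046.
Year 3: ⌊$77,046 × 125%/6⌋ = $16,051. Book value $60,995.

$16,051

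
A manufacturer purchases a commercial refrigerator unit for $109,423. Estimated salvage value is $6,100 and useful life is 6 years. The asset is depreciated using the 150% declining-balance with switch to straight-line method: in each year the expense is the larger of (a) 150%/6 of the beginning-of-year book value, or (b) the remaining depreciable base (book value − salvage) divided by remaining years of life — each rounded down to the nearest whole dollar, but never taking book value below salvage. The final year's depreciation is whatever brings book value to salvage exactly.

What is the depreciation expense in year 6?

$13,355

Depreciable base = $109,423 − $6,100 = $103,323.
Year 1: DB = ⌊$109,423 × 150%/6⌋ = $27,355; SL = ⌊$103,323/6⌋ = $17,220 → take DB $27,355. Book value $82,068.
Year 2: DB = ⌊$82,068 × 150%/6⌋ = $20,517; SL = ⌊$75,968/5⌋ = $15,193 → take DB $20,517. Book value $61,551.
Year 3: DB = ⌊$61,551 × 150%/6⌋ = $15,387; SL = ⌊$55,451/4⌋ = $13,862 → take DB $15,387. Book value $46,164.
Year 4: DB = ⌊$46,164 × 150%/6⌋ = $11,541; SL = ⌊$40,064/3⌋ = $13,354 → take SL $13,354. Book value $32,810.
Year 5: DB = ⌊$32,810 × 150%/6⌋ = $8,202; SL = ⌊$26,710/2⌋ = $13,355 → take SL $13,355. Book value $19,455.
Year 6 (final): $19,455 − $6,100 = $13,355. Book value $6,100.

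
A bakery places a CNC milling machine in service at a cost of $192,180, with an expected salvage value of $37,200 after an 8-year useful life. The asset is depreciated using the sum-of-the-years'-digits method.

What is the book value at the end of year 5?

Depreciable base = $192,180 − $37,200 = $154,980.
Sum of the years' digits = 8+7+6+5+4+3+2+1 = 36.
Year 1: $154,980 × 8/36 = $34,440. Book value $157,740.
Year 2: $154,980 × 7/36 = $30,135. Book value $127,605.
Year 3: $154,980 × 6/36 = $25,830. Book value $101,775.
Year 4: $154,980 × 5/36 = $21,525. Book value $80,250.
Year 5: $154,980 × 4/36 = $17,220. Book value $63,030.

$63,030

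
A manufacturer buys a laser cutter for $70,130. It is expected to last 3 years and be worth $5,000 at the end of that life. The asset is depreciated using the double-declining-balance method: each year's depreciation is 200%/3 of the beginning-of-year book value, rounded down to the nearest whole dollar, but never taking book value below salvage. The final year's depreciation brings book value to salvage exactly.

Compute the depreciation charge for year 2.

$15,584

Depreciable base = $70,130 − $5,000 = $65,130.
Year 1: ⌊$70,130 × 200%/3⌋ = $46,753. Book value $23,377.
Year 2: ⌊$23,377 × 200%/3⌋ = $15,584. Book value $7,793.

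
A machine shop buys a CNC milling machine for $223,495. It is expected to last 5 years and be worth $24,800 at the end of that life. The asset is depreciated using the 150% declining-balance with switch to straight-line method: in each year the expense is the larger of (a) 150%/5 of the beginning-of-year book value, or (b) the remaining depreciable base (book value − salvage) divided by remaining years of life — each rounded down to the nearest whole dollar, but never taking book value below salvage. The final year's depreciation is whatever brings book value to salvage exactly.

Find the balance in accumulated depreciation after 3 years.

Depreciable base = $223,495 − $24,800 = $198,695.
Year 1: DB = ⌊$223,495 × 150%/5⌋ = $67,048; SL = ⌊$198,695/5⌋ = $39,739 → take DB $67,048. Book value $156,447.
Year 2: DB = ⌊$156,447 × 150%/5⌋ = $46,934; SL = ⌊$131,647/4⌋ = $32,911 → take DB $46,934. Book value $109,513.
Year 3: DB = ⌊$109,513 × 150%/5⌋ = $32,853; SL = ⌊$84,713/3⌋ = $28,237 → take DB $32,853. Book value $76,660.
Accumulated through year 3 = $223,495 − $76,660 = $146,835.

$146,835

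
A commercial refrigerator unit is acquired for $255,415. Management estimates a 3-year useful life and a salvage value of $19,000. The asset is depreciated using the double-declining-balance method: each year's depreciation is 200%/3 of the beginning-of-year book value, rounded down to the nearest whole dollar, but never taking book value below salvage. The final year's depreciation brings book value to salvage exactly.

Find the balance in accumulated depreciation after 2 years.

Depreciable base = $255,415 − $19,000 = $236,415.
Year 1: ⌊$255,415 × 200%/3⌋ = $170,276. Book value $85,139.
Year 2: ⌊$85,139 × 200%/3⌋ = $56,759. Book value $28,380.
Accumulated through year 2 = $255,415 − $28,380 = $227,035.

$227,035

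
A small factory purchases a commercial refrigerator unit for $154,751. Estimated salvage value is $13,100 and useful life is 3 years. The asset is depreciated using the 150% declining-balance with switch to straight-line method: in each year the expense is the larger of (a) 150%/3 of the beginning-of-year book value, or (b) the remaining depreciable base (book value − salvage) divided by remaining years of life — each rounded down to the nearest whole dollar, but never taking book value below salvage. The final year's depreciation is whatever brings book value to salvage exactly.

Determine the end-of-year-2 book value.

$38,688

Depreciable base = $154,751 − $13,100 = $141,651.
Year 1: DB = ⌊$154,751 × 150%/3⌋ = $77,375; SL = ⌊$141,651/3⌋ = $47,217 → take DB $77,375. Book value $77,376.
Year 2: DB = ⌊$77,376 × 150%/3⌋ = $38,688; SL = ⌊$64,276/2⌋ = $32,138 → take DB $38,688. Book value $38,688.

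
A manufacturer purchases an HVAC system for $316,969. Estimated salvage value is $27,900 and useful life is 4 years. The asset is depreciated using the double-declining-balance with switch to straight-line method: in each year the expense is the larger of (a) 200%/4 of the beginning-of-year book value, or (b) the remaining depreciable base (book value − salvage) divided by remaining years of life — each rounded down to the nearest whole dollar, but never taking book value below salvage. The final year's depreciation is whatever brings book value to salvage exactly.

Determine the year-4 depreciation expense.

Depreciable base = $316,969 − $27,900 = $289,069.
Year 1: DB = ⌊$316,969 × 200%/4⌋ = $158,484; SL = ⌊$289,069/4⌋ = $72,267 → take DB $158,484. Book value $158,485.
Year 2: DB = ⌊$158,485 × 200%/4⌋ = $79,242; SL = ⌊$130,585/3⌋ = $43,528 → take DB $79,242. Book value $79,243.
Year 3: DB = ⌊$79,243 × 200%/4⌋ = $39,621; SL = ⌊$51,343/2⌋ = $25,671 → take DB $39,621. Book value $39,622.
Year 4 (final): $39,622 − $27,900 = $11,722. Book value $27,900.

$11,722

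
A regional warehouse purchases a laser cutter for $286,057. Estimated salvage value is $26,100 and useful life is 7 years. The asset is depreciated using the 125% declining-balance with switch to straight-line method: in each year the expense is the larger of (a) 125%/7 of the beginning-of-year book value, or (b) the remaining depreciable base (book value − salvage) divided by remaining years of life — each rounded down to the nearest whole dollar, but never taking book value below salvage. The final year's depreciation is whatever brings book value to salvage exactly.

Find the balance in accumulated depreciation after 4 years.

$160,620

Depreciable base = $286,057 − $26,100 = $259,957.
Year 1: DB = ⌊$286,057 × 125%/7⌋ = $51,081; SL = ⌊$259,957/7⌋ = $37,136 → take DB $51,081. Book value $234,976.
Year 2: DB = ⌊$234,976 × 125%/7⌋ = $41,960; SL = ⌊$208,876/6⌋ = $34,812 → take DB $41,960. Book value $193,016.
Year 3: DB = ⌊$193,016 × 125%/7⌋ = $34,467; SL = ⌊$166,916/5⌋ = $33,383 → take DB $34,467. Book value $158,549.
Year 4: DB = ⌊$158,549 × 125%/7⌋ = $28,312; SL = ⌊$132,449/4⌋ = $33,112 → take SL $33,112. Book value $125,437.
Accumulated through year 4 = $286,057 − $125,437 = $160,620.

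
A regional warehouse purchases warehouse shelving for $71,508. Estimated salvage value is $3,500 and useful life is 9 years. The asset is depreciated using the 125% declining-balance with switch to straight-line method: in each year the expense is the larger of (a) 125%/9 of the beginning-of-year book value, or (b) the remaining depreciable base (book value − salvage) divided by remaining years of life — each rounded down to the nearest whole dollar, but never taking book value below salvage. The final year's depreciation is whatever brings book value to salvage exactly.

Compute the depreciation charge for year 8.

Depreciable base = $71,508 − $3,500 = $68,008.
Year 1: DB = ⌊$71,508 × 125%/9⌋ = $9,931; SL = ⌊$68,008/9⌋ = $7,556 → take DB $9,931. Book value $61,577.
Year 2: DB = ⌊$61,577 × 125%/9⌋ = $8,552; SL = ⌊$58,077/8⌋ = $7,259 → take DB $8,552. Book value $53,025.
Year 3: DB = ⌊$53,025 × 125%/9⌋ = $7,364; SL = ⌊$49,525/7⌋ = $7,075 → take DB $7,364. Book value $45,661.
Year 4: DB = ⌊$45,661 × 125%/9⌋ = $6,341; SL = ⌊$42,161/6⌋ = $7,026 → take SL $7,026. Book value $38,635.
Year 5: DB = ⌊$38,635 × 125%/9⌋ = $5,365; SL = ⌊$35,135/5⌋ = $7,027 → take SL $7,027. Book value $31,608.
Year 6: DB = ⌊$31,608 × 125%/9⌋ = $4,390; SL = ⌊$28,108/4⌋ = $7,027 → take SL $7,027. Book value $24,581.
Year 7: DB = ⌊$24,581 × 125%/9⌋ = $3,414; SL = ⌊$21,081/3⌋ = $7,027 → take SL $7,027. Book value $17,554.
Year 8: DB = ⌊$17,554 × 125%/9⌋ = $2,438; SL = ⌊$14,054/2⌋ = $7,027 → take SL $7,027. Book value $10,527.

$7,027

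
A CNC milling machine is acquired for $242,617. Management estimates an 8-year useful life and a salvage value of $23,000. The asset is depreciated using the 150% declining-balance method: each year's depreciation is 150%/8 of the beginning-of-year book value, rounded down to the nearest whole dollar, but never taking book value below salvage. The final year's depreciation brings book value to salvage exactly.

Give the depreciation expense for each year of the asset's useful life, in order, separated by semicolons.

Depreciable base = $242,617 − $23,000 = $219,617.
Year 1: ⌊$242,617 × 150%/8⌋ = $45,490. Book value $197,127.
Year 2: ⌊$197,127 × 150%/8⌋ = $36,961. Book value $160,166.
Year 3: ⌊$160,166 × 150%/8⌋ = $30,031. Book value $130,135.
Year 4: ⌊$130,135 × 150%/8⌋ = $24,400. Book value $105,735.
Year 5: ⌊$105,735 × 150%/8⌋ = $19,825. Book value $85,910.
Year 6: ⌊$85,910 × 150%/8⌋ = $16,108. Book value $69,802.
Year 7: ⌊$69,802 × 150%/8⌋ = $13,087. Book value $56,715.
Year 8 (final): $56,715 − $23,000 = $33,715. Book value $23,000.

$45,490; $36,961; $30,031; $24,400; $19,825; $16,108; $13,087; $33,715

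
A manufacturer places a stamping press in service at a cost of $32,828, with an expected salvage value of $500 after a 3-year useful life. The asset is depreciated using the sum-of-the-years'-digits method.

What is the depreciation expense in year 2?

$10,776

Depreciable base = $32,828 − $500 = $32,328.
Sum of the years' digits = 3+2+1 = 6.
Year 1: $32,328 × 3/6 = $16,164. Book value $16,664.
Year 2: $32,328 × 2/6 = $10,776. Book value $5,888.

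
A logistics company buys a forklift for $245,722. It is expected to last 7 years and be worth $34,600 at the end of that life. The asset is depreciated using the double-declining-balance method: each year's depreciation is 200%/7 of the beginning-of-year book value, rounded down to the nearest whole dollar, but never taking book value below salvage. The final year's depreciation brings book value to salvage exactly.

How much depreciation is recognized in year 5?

$18,275

Depreciable base = $245,722 − $34,600 = $211,122.
Year 1: ⌊$245,722 × 200%/7⌋ = $70,206. Book value $175,516.
Year 2: ⌊$175,516 × 200%/7⌋ = $50,147. Book value $125,369.
Year 3: ⌊$125,369 × 200%/7⌋ = $35,819. Book value $89,550.
Year 4: ⌊$89,550 × 200%/7⌋ = $25,585. Book value $63,965.
Year 5: ⌊$63,965 × 200%/7⌋ = $18,275. Book value $45,690.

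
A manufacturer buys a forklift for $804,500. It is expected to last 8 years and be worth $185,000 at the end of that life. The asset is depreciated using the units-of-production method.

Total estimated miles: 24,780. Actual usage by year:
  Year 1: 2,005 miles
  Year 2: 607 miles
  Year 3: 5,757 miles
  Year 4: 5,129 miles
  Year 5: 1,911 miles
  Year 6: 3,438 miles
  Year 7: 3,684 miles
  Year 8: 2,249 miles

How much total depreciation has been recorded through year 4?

$337,450

Depreciable base = $804,500 − $185,000 = $619,500.
Rate = $619,500 / 24,780 miles = $25 per mile.
Year 1: 2,005 × $25 = $50,125. Book value $754,375.
Year 2: 607 × $25 = $15,175. Book value $739,200.
Year 3: 5,757 × $25 = $143,925. Book value $595,275.
Year 4: 5,129 × $25 = $128,225. Book value $467,050.
Accumulated through year 4 = $804,500 − $467,050 = $337,450.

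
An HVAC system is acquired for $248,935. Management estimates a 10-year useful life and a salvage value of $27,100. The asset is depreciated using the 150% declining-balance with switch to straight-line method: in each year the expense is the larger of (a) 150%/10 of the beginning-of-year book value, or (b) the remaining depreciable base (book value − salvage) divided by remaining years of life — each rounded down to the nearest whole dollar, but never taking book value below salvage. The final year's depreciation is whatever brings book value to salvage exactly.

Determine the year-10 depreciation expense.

$16,671

Depreciable base = $248,935 − $27,100 = $221,835.
Year 1: DB = ⌊$248,935 × 150%/10⌋ = $37,340; SL = ⌊$221,835/10⌋ = $22,183 → take DB $37,340. Book value $211,595.
Year 2: DB = ⌊$211,595 × 150%/10⌋ = $31,739; SL = ⌊$184,495/9⌋ = $20,499 → take DB $31,739. Book value $179,856.
Year 3: DB = ⌊$179,856 × 150%/10⌋ = $26,978; SL = ⌊$152,756/8⌋ = $19,094 → take DB $26,978. Book value $152,878.
Year 4: DB = ⌊$152,878 × 150%/10⌋ = $22,931; SL = ⌊$125,778/7⌋ = $17,968 → take DB $22,931. Book value $129,947.
Year 5: DB = ⌊$129,947 × 150%/10⌋ = $19,492; SL = ⌊$102,847/6⌋ = $17,141 → take DB $19,492. Book value $110,455.
Year 6: DB = ⌊$110,455 × 150%/10⌋ = $16,568; SL = ⌊$83,355/5⌋ = $16,671 → take SL $16,671. Book value $93,784.
Year 7: DB = ⌊$93,784 × 150%/10⌋ = $14,067; SL = ⌊$66,684/4⌋ = $16,671 → take SL $16,671. Book value $77,113.
Year 8: DB = ⌊$77,113 × 150%/10⌋ = $11,566; SL = ⌊$50,013/3⌋ = $16,671 → take SL $16,671. Book value $60,442.
Year 9: DB = ⌊$60,442 × 150%/10⌋ = $9,066; SL = ⌊$33,342/2⌋ = $16,671 → take SL $16,671. Book value $43,771.
Year 10 (final): $43,771 − $27,100 = $16,671. Book value $27,100.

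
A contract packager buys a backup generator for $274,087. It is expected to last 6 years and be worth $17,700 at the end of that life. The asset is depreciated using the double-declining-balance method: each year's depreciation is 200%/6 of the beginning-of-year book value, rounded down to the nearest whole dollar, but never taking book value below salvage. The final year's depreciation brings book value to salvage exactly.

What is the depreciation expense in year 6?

$18,395

Depreciable base = $274,087 − $17,700 = $256,387.
Year 1: ⌊$274,087 × 200%/6⌋ = $91,362. Book value $182,725.
Year 2: ⌊$182,725 × 200%/6⌋ = $60,908. Book value $121,817.
Year 3: ⌊$121,817 × 200%/6⌋ = $40,605. Book value $81,212.
Year 4: ⌊$81,212 × 200%/6⌋ = $27,070. Book value $54,142.
Year 5: ⌊$54,142 × 200%/6⌋ = $18,047. Book value $36,095.
Year 6 (final): $36,095 − $17,700 = $18,395. Book value $17,700.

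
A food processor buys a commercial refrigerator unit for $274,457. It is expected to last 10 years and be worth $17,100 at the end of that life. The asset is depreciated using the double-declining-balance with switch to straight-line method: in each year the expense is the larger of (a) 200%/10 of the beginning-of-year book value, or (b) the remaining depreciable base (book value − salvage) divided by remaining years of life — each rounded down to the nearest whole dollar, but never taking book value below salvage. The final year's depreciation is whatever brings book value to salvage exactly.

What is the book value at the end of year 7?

Depreciable base = $274,457 − $17,100 = $257,357.
Year 1: DB = ⌊$274,457 × 200%/10⌋ = $54,891; SL = ⌊$257,357/10⌋ = $25,735 → take DB $54,891. Book value $219,566.
Year 2: DB = ⌊$219,566 × 200%/10⌋ = $43,913; SL = ⌊$202,466/9⌋ = $22,496 → take DB $43,913. Book value $175,653.
Year 3: DB = ⌊$175,653 × 200%/10⌋ = $35,130; SL = ⌊$158,553/8⌋ = $19,819 → take DB $35,130. Book value $140,523.
Year 4: DB = ⌊$140,523 × 200%/10⌋ = $28,104; SL = ⌊$123,423/7⌋ = $17,631 → take DB $28,104. Book value $112,419.
Year 5: DB = ⌊$112,419 × 200%/10⌋ = $22,483; SL = ⌊$95,319/6⌋ = $15,886 → take DB $22,483. Book value $89,936.
Year 6: DB = ⌊$89,936 × 200%/10⌋ = $17,987; SL = ⌊$72,836/5⌋ = $14,567 → take DB $17,987. Book value $71,949.
Year 7: DB = ⌊$71,949 × 200%/10⌋ = $14,389; SL = ⌊$54,849/4⌋ = $13,712 → take DB $14,389. Book value $57,560.

$57,560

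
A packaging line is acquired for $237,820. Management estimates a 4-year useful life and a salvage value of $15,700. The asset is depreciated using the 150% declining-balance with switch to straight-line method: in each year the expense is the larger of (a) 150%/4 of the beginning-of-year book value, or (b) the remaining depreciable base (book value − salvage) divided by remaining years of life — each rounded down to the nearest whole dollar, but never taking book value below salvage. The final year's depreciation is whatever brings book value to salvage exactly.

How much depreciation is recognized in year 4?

$38,600

Depreciable base = $237,820 − $15,700 = $222,120.
Year 1: DB = ⌊$237,820 × 150%/4⌋ = $89,182; SL = ⌊$222,120/4⌋ = $55,530 → take DB $89,182. Book value $148,638.
Year 2: DB = ⌊$148,638 × 150%/4⌋ = $55,739; SL = ⌊$132,938/3⌋ = $44,312 → take DB $55,739. Book value $92,899.
Year 3: DB = ⌊$92,899 × 150%/4⌋ = $34,837; SL = ⌊$77,199/2⌋ = $38,599 → take SL $38,599. Book value $54,300.
Year 4 (final): $54,300 − $15,700 = $38,600. Book value $15,700.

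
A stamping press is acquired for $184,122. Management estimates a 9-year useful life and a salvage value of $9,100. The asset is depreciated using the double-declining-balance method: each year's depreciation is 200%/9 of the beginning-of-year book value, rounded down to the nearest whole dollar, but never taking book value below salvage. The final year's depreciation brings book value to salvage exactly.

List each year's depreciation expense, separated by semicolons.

$40,916; $31,823; $24,751; $19,251; $14,973; $11,646; $9,058; $7,045; $15,559

Depreciable base = $184,122 − $9,100 = $175,022.
Year 1: ⌊$184,122 × 200%/9⌋ = $40,916. Book value $143,206.
Year 2: ⌊$143,206 × 200%/9⌋ = $31,823. Book value $111,383.
Year 3: ⌊$111,383 × 200%/9⌋ = $24,751. Book value $86,632.
Year 4: ⌊$86,632 × 200%/9⌋ = $19,251. Book value $67,381.
Year 5: ⌊$67,381 × 200%/9⌋ = $14,973. Book value $52,408.
Year 6: ⌊$52,408 × 200%/9⌋ = $11,646. Book value $40,762.
Year 7: ⌊$40,762 × 200%/9⌋ = $9,058. Book value $31,704.
Year 8: ⌊$31,704 × 200%/9⌋ = $7,045. Book value $24,659.
Year 9 (final): $24,659 − $9,100 = $15,559. Book value $9,100.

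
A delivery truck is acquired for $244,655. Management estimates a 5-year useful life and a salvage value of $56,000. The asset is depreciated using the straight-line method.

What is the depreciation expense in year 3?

$37,731

Depreciable base = $244,655 − $56,000 = $188,655.
Annual expense = $188,655 / 5 = $37,731.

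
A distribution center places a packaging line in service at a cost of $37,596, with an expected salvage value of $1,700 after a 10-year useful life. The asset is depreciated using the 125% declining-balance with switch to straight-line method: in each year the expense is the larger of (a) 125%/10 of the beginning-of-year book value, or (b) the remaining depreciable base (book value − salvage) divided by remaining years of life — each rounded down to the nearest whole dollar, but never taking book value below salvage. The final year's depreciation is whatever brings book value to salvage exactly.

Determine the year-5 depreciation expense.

Depreciable base = $37,596 − $1,700 = $35,896.
Year 1: DB = ⌊$37,596 × 125%/10⌋ = $4,699; SL = ⌊$35,896/10⌋ = $3,589 → take DB $4,699. Book value $32,897.
Year 2: DB = ⌊$32,897 × 125%/10⌋ = $4,112; SL = ⌊$31,197/9⌋ = $3,466 → take DB $4,112. Book value $28,785.
Year 3: DB = ⌊$28,785 × 125%/10⌋ = $3,598; SL = ⌊$27,085/8⌋ = $3,385 → take DB $3,598. Book value $25,187.
Year 4: DB = ⌊$25,187 × 125%/10⌋ = $3,148; SL = ⌊$23,487/7⌋ = $3,355 → take SL $3,355. Book value $21,832.
Year 5: DB = ⌊$21,832 × 125%/10⌋ = $2,729; SL = ⌊$20,132/6⌋ = $3,355 → take SL $3,355. Book value $18,477.

$3,355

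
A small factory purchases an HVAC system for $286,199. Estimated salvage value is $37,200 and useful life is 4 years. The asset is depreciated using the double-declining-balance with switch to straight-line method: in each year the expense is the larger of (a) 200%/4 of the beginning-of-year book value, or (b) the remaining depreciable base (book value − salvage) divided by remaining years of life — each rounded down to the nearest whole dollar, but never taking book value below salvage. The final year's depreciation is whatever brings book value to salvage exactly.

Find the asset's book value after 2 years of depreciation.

$71,550

Depreciable base = $286,199 − $37,200 = $248,999.
Year 1: DB = ⌊$286,199 × 200%/4⌋ = $143,099; SL = ⌊$248,999/4⌋ = $62,249 → take DB $143,099. Book value $143,100.
Year 2: DB = ⌊$143,100 × 200%/4⌋ = $71,550; SL = ⌊$105,900/3⌋ = $35,300 → take DB $71,550. Book value $71,550.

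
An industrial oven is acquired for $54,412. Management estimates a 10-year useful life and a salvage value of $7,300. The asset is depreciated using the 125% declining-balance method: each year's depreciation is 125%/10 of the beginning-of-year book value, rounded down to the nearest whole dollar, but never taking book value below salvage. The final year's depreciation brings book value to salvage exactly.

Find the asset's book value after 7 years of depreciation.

$21,370

Depreciable base = $54,412 − $7,300 = $47,112.
Year 1: ⌊$54,412 × 125%/10⌋ = $6,801. Book value $47,611.
Year 2: ⌊$47,611 × 125%/10⌋ = $5,951. Book value $41,660.
Year 3: ⌊$41,660 × 125%/10⌋ = $5,207. Book value $36,453.
Year 4: ⌊$36,453 × 125%/10⌋ = $4,556. Book value $31,897.
Year 5: ⌊$31,897 × 125%/10⌋ = $3,987. Book value $27,910.
Year 6: ⌊$27,910 × 125%/10⌋ = $3,488. Book value $24,422.
Year 7: ⌊$24,422 × 125%/10⌋ = $3,052. Book value $21,370.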